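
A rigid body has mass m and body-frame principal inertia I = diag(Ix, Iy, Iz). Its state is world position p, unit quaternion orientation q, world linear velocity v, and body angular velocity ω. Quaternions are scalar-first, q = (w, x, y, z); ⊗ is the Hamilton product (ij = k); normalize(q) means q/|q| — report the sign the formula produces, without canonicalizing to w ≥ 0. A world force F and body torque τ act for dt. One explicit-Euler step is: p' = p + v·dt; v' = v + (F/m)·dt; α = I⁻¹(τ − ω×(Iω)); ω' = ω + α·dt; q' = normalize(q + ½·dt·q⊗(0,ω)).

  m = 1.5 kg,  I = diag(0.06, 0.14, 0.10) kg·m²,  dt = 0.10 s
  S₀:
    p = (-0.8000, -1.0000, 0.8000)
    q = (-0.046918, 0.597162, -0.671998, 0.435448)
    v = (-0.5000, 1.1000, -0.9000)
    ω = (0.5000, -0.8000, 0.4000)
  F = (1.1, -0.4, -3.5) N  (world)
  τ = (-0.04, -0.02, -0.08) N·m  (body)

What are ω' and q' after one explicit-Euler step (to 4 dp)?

gyro term ω×Iω = (0.0128, -0.0080, -0.0320)
angular accel α = (-0.8800, -0.0857, -0.4800)
ω + α·dt = (0.4120, -0.8086, 0.3520)
2q̇ = q⊗(0,ω) = (-1.0103586, 0.0561002, 0.0163936, -0.1604978)
q' = normalize(q + ½dt·q⊗(0,ω)) = (-0.0973, 0.5992, -0.6703, 0.4269)

ω' = (0.4120, -0.8086, 0.3520)
q' = (-0.0973, 0.5992, -0.6703, 0.4269)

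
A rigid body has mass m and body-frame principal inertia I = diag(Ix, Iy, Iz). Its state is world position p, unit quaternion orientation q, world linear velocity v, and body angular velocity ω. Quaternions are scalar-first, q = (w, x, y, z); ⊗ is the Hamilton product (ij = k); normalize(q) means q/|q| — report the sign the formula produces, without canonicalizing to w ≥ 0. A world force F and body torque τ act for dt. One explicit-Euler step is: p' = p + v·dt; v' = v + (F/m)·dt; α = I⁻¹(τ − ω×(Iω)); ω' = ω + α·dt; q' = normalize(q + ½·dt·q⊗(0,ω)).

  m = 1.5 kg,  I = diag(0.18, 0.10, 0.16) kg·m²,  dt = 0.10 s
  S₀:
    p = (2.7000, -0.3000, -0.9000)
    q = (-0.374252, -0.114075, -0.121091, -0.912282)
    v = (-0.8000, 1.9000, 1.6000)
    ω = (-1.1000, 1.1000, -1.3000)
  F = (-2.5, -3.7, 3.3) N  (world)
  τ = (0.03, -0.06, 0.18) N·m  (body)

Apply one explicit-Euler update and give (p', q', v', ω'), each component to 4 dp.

a = F/m = (-1.6667, -2.4667, 2.2000)
p + v·dt = (2.6200, -0.1100, -0.7400)
new velocity v' = (-0.9667, 1.6533, 1.8200)
gyro term ω×Iω = (-0.0858, 0.0286, 0.0968)
α = I⁻¹(τ − ω×Iω) = (0.6433, -0.8860, 0.5200)
new body rate ω' = (-1.0357, 1.0114, -1.2480)
q⊗(0,ω) = (-1.1782490, 1.5726057, 0.4435355, 0.2278450)
q' = normalize(q + ½dt·q⊗(0,ω)) = (-0.4310, -0.0353, -0.0984, -0.8963)

p' = (2.6200, -0.1100, -0.7400)
q' = (-0.4310, -0.0353, -0.0984, -0.8963)
v' = (-0.9667, 1.6533, 1.8200)
ω' = (-1.0357, 1.0114, -1.2480)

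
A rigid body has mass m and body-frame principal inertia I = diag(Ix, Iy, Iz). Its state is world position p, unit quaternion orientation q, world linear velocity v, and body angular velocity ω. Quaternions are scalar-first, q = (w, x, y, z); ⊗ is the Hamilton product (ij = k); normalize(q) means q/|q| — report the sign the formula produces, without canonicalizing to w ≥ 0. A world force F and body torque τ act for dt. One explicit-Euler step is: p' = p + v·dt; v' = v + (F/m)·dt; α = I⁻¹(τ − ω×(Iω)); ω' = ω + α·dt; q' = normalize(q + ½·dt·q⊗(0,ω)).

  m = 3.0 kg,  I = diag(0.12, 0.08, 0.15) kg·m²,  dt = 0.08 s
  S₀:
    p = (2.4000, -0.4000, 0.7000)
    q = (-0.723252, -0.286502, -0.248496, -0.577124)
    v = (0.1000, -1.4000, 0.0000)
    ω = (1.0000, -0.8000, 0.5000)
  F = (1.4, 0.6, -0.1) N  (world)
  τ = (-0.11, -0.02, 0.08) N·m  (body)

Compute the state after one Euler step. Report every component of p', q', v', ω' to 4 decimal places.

a = (0.4667, 0.2000, -0.0333)
p + v·dt = (2.4080, -0.5120, 0.7000)
v' = v + a·dt = (0.1373, -1.3840, -0.0027)
gyro term ω×Iω = (-0.0280, -0.0150, 0.0320)
α = I⁻¹(τ − ω×Iω) = (-0.6833, -0.0625, 0.3200)
new body rate ω' = (0.9453, -0.8050, 0.5256)
q⊗(0,ω) = (0.3762672, -1.3091992, 0.1447286, 0.1160716)
updated quaternion q' = (-0.7071, -0.3384, -0.2423, -0.5716)

p' = (2.4080, -0.5120, 0.7000)
q' = (-0.7071, -0.3384, -0.2423, -0.5716)
v' = (0.1373, -1.3840, -0.0027)
ω' = (0.9453, -0.8050, 0.5256)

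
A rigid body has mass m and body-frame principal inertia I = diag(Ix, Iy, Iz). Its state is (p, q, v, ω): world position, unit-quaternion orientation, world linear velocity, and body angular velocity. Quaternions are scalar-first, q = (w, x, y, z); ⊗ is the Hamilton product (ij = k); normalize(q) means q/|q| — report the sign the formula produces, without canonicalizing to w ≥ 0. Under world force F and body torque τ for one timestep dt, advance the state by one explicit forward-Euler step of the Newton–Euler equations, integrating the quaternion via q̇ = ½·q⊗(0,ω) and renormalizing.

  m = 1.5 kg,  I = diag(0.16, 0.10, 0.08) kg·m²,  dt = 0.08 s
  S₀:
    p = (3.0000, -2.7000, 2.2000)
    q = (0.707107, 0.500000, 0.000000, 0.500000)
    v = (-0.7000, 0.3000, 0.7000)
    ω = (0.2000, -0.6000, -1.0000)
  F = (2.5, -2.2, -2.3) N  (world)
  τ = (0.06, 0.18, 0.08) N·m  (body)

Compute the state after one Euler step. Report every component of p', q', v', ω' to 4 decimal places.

p' = (2.9440, -2.6760, 2.2560)
q' = (0.7223, 0.5171, 0.0070, 0.4592)
v' = (-0.5667, 0.1827, 0.5773)
ω' = (0.2360, -0.4432, -0.9272)

a = (1.6667, -1.4667, -1.5333)
new position p' = (2.9440, -2.6760, 2.2560)
v + (F/m)dt = (-0.5667, 0.1827, 0.5773)
(τ − ω×Iω)/I = (0.4500, 1.9600, 0.9100)
ω' = ω + α·dt = (0.2360, -0.4432, -0.9272)
2q̇ = q⊗(0,ω) = (0.4000000, 0.4414214, 0.1757358, -1.0071070)
q + ½dt·q⊗(0,ω), renormalized = (0.7223, 0.5171, 0.0070, 0.4592)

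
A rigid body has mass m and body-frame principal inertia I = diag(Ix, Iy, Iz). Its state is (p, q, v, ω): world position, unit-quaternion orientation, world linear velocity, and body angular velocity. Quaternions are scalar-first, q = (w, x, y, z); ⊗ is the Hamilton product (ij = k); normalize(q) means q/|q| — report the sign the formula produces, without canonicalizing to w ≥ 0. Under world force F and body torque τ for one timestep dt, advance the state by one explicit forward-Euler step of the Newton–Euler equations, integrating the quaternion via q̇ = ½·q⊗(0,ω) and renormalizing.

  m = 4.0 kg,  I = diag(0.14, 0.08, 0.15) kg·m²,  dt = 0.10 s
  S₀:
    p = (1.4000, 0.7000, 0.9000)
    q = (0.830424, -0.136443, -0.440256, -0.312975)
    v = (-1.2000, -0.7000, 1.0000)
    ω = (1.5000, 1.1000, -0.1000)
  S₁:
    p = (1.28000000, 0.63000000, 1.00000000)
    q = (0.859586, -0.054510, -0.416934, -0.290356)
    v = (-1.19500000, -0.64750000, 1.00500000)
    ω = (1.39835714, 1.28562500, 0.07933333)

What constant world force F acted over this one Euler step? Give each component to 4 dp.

F = (0.2000, 2.1000, 0.2000)

Δv = v₁−v₀ = (0.00500000, 0.05250000, 0.00500000)
F = m·Δv/dt = (0.2000, 2.1000, 0.2000)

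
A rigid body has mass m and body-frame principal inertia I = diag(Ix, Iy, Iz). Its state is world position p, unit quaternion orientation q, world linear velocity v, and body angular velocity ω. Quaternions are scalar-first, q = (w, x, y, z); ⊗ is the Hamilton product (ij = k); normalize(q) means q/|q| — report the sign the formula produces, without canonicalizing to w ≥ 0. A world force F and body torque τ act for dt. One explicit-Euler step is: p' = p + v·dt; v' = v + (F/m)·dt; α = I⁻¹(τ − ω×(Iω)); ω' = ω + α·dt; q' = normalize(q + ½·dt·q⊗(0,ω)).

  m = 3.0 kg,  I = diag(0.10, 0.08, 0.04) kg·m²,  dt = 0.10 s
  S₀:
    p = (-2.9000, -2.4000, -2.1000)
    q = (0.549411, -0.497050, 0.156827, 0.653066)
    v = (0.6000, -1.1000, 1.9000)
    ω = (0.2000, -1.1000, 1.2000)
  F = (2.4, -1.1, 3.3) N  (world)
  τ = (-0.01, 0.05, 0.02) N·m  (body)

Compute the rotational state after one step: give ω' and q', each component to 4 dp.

ω' = (0.1372, -1.0555, 1.2390)
q' = (0.5221, -0.4447, 0.1624, 0.7094)

(τ − ω×Iω)/I = (-0.6280, 0.4450, 0.3900)
new body rate ω' = (0.1372, -1.0555, 1.2390)
Hamilton product q⊗(0,ω) = (-0.5117595, 1.0164472, 0.1227211, 1.1746828)
updated quaternion q' = (0.5221, -0.4447, 0.1624, 0.7094)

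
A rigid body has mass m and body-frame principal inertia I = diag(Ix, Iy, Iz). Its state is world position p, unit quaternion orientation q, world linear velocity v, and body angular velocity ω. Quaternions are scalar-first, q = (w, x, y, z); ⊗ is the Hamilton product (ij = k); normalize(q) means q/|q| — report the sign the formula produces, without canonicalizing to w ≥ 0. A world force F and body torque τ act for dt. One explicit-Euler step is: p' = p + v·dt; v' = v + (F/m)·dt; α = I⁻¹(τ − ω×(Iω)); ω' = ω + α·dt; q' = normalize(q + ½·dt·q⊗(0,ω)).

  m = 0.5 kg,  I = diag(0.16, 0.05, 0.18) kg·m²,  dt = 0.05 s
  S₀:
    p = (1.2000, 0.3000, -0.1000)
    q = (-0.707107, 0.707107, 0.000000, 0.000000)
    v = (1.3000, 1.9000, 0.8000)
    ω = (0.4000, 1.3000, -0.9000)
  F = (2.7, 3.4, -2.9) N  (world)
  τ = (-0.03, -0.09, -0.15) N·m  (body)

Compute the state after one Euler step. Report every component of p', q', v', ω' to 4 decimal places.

a = (5.4000, 6.8000, -5.8000)
p' = p + v·dt = (1.2650, 0.3950, -0.0600)
new velocity v' = (1.5700, 2.2400, 0.5100)
α = I⁻¹(τ − ω×Iω) = (0.7631, -1.9440, -0.5156)
new body rate ω' = (0.4382, 1.2028, -0.9258)
q⊗(0,ω) = (-0.2828428, -0.2828428, -0.2828428, 1.5556354)
updated quaternion q' = (-0.7136, 0.6995, -0.0071, 0.0389)

p' = (1.2650, 0.3950, -0.0600)
q' = (-0.7136, 0.6995, -0.0071, 0.0389)
v' = (1.5700, 2.2400, 0.5100)
ω' = (0.4382, 1.2028, -0.9258)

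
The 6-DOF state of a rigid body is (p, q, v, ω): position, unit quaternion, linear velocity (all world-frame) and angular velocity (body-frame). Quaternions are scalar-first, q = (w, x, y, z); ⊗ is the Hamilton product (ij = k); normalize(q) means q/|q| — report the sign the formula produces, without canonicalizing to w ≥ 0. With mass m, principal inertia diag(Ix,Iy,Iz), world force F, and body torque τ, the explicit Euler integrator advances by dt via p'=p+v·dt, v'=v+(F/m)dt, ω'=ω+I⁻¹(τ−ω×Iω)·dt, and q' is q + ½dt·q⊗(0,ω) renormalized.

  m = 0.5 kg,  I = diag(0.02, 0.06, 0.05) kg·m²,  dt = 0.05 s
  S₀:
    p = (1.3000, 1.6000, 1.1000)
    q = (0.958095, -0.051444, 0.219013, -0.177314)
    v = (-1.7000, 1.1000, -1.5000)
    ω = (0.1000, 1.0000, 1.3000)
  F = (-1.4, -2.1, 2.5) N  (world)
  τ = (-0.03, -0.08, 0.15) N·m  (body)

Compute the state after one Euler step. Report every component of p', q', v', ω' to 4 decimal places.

p' = (1.2150, 1.6550, 1.0250)
q' = (0.9577, -0.0375, 0.2440, -0.1479)
v' = (-1.8400, 0.8900, -1.2500)
ω' = (0.0575, 0.9366, 1.4460)

p' = p + v·dt = (1.2150, 1.6550, 1.0250)
v' = v + a·dt = (-1.8400, 0.8900, -1.2500)
precession coupling ω×(Iω) = (-0.0130, -0.0039, 0.0040)
α = I⁻¹(τ − ω×Iω) = (-0.8500, -1.2683, 2.9200)
ω + α·dt = (0.0575, 0.9366, 1.4460)
2q̇ = q⊗(0,ω) = (0.0166396, 0.5578404, 1.0072408, 1.1721782)
q + ½dt·q⊗(0,ω), renormalized = (0.9577, -0.0375, 0.2440, -0.1479)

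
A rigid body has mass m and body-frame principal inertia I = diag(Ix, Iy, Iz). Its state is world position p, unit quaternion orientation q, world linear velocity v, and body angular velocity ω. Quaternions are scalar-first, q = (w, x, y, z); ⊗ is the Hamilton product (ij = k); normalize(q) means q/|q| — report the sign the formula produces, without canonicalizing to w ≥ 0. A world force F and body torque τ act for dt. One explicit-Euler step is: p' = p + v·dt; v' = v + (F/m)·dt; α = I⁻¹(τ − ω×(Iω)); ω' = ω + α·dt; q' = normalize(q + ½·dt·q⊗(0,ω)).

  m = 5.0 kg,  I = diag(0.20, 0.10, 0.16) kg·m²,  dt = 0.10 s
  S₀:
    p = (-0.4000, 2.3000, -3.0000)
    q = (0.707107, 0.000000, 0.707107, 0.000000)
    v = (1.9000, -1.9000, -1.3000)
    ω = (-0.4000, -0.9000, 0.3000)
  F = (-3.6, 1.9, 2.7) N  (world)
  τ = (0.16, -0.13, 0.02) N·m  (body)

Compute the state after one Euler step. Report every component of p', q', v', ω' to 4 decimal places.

p' = (-0.2100, 2.1100, -3.1300)
q' = (0.7379, -0.0035, 0.6744, 0.0247)
v' = (1.8280, -1.8620, -1.2460)
ω' = (-0.3119, -1.0252, 0.3350)

α = I⁻¹(τ − ω×Iω) = (0.8810, -1.2520, 0.3500)
new body rate ω' = (-0.3119, -1.0252, 0.3350)
q⊗(0,ω) = (0.6363963, -0.0707107, -0.6363963, 0.4949749)
updated quaternion q' = (0.7379, -0.0035, 0.6744, 0.0247)
a = (-0.7200, 0.3800, 0.5400)
new position p' = (-0.2100, 2.1100, -3.1300)
v + (F/m)dt = (1.8280, -1.8620, -1.2460)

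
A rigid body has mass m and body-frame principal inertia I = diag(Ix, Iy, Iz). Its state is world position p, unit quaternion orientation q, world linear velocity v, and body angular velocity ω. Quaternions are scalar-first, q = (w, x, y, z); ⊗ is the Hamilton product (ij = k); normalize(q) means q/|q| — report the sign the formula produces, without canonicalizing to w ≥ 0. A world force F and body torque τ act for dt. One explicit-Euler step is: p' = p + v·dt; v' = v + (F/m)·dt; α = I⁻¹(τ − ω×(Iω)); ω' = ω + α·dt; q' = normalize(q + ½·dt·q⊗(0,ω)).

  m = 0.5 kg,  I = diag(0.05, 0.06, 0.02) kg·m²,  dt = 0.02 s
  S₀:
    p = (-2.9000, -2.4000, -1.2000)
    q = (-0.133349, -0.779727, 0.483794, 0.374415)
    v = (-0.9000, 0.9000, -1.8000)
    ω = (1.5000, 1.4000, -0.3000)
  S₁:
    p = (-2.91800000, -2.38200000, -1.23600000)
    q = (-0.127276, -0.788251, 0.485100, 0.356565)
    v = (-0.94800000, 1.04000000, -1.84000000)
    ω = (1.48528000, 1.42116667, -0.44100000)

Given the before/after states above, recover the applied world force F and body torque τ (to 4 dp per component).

Δv = v₁−v₀ = (-0.04800000, 0.14000000, -0.04000000)
applied force F = (-1.2000, 3.5000, -1.0000)
rate change Δω = (-0.01472000, 0.02116667, -0.14100000)
τ = I·(Δω/dt) + ω₀×(Iω₀) = (-0.0200, 0.0500, -0.1200)

F = (-1.2000, 3.5000, -1.0000)
τ = (-0.0200, 0.0500, -0.1200)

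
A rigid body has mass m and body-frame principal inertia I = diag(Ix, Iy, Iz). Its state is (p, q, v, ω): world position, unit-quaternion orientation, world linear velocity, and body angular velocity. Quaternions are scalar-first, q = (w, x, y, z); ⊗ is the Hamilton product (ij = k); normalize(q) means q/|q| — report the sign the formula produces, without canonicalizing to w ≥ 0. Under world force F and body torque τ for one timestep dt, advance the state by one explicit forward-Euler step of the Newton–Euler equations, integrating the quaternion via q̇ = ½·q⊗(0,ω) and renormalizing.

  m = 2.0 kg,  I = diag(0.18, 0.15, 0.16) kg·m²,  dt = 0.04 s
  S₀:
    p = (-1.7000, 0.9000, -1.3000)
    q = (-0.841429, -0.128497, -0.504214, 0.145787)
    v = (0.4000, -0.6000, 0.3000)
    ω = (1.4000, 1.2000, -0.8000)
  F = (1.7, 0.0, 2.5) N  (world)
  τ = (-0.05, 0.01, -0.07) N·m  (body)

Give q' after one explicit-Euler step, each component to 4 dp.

q' = (-0.8227, -0.1474, -0.5220, 0.1701)

q⊗(0,ω) = (0.9015822, -0.9495738, -0.9084106, 1.2248464)
updated quaternion q' = (-0.8227, -0.1474, -0.5220, 0.1701)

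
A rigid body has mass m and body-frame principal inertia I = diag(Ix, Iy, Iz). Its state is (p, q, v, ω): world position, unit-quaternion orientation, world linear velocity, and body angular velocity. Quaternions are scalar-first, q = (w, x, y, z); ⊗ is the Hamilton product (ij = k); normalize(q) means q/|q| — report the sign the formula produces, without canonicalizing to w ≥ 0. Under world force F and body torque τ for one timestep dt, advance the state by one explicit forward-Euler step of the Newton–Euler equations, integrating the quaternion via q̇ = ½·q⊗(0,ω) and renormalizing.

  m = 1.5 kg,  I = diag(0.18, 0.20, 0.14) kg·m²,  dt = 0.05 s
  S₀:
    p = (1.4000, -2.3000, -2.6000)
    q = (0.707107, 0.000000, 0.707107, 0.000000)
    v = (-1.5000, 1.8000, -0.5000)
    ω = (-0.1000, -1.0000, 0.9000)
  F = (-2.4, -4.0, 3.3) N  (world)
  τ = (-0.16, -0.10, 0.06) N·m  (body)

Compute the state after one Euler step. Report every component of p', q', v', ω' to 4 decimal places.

p' = (1.3250, -2.2100, -2.6250)
q' = (0.7244, 0.0141, 0.6890, 0.0177)
v' = (-1.5800, 1.6667, -0.3900)
ω' = (-0.1594, -1.0241, 0.9207)

angular accel α = (-1.1889, -0.4820, 0.4143)
ω + α·dt = (-0.1594, -1.0241, 0.9207)
q⊗(0,ω) = (0.7071070, 0.5656856, -0.7071070, 0.7071070)
q + ½dt·q⊗(0,ω), renormalized = (0.7244, 0.0141, 0.6890, 0.0177)
a = F/m = (-1.6000, -2.6667, 2.2000)
new position p' = (1.3250, -2.2100, -2.6250)
v + (F/m)dt = (-1.5800, 1.6667, -0.3900)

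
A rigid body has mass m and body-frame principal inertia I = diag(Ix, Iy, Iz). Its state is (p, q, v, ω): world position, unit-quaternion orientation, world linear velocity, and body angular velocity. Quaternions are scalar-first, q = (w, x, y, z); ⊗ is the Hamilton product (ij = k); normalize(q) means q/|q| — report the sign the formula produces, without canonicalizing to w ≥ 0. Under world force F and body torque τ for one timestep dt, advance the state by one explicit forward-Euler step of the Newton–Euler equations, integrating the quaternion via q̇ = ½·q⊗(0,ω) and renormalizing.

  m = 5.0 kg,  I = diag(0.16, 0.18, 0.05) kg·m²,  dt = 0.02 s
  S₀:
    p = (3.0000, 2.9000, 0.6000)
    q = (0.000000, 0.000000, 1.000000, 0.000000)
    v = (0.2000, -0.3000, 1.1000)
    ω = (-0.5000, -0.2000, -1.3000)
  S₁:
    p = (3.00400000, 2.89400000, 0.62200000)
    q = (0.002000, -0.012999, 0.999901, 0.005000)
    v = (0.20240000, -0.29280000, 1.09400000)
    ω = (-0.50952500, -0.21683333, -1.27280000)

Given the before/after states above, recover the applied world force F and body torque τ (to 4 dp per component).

Δω = ω₁−ω₀ = (-0.00952500, -0.01683333, 0.02720000)
I·α + gyro = (-0.1100, -0.0800, 0.0700)
v₁ − v₀ = (0.00240000, 0.00720000, -0.00600000)
applied force F = (0.6000, 1.8000, -1.5000)

F = (0.6000, 1.8000, -1.5000)
τ = (-0.1100, -0.0800, 0.0700)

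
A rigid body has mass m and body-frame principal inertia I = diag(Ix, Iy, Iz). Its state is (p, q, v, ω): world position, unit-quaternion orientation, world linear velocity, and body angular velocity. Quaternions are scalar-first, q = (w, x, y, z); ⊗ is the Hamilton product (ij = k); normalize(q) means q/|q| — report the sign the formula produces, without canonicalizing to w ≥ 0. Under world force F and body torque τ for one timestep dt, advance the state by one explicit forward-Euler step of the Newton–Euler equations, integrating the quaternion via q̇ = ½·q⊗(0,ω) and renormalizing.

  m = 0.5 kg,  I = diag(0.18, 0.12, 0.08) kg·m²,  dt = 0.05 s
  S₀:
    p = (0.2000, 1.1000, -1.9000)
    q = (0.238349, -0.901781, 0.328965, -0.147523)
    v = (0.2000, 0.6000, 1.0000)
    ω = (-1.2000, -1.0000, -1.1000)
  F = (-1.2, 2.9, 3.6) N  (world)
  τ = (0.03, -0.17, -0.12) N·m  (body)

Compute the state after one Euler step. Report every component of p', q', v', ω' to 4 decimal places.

p' = (0.2100, 1.1300, -1.8500)
q' = (0.2152, -0.9206, 0.3023, -0.1215)
v' = (0.0800, 0.8900, 1.3600)
ω' = (-1.1794, -1.1258, -1.1300)

angular accel α = (0.4111, -2.5167, -0.6000)
ω + α·dt = (-1.1794, -1.1258, -1.1300)
q⊗(0,ω) = (-0.9154475, -0.7954033, -1.0532805, 1.0343551)
q + ½dt·q⊗(0,ω), renormalized = (0.2152, -0.9206, 0.3023, -0.1215)
p' = p + v·dt = (0.2100, 1.1300, -1.8500)
v' = v + a·dt = (0.0800, 0.8900, 1.3600)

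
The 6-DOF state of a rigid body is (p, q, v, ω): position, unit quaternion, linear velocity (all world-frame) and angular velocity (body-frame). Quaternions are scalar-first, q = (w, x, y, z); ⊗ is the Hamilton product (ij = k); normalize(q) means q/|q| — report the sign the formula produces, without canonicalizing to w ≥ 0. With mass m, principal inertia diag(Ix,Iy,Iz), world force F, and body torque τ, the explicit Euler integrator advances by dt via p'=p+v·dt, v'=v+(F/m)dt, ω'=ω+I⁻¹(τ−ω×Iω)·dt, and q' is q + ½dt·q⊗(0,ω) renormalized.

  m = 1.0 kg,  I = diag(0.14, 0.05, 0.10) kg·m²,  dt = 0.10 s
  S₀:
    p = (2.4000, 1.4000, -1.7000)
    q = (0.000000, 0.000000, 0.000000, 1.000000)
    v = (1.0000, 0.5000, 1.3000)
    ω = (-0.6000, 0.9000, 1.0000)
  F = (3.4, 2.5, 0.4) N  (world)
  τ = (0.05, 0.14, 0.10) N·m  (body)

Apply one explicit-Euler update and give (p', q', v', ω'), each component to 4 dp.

p' = (2.5000, 1.4500, -1.5700)
q' = (-0.0499, -0.0449, -0.0299, 0.9973)
v' = (1.3400, 0.7500, 1.3400)
ω' = (-0.5964, 1.2280, 1.0514)

new position p' = (2.5000, 1.4500, -1.5700)
new velocity v' = (1.3400, 0.7500, 1.3400)
α = I⁻¹(τ − ω×Iω) = (0.0357, 3.2800, 0.5140)
new body rate ω' = (-0.5964, 1.2280, 1.0514)
Hamilton product q⊗(0,ω) = (-1.0000000, -0.9000000, -0.6000000, 0.0000000)
updated quaternion q' = (-0.0499, -0.0449, -0.0299, 0.9973)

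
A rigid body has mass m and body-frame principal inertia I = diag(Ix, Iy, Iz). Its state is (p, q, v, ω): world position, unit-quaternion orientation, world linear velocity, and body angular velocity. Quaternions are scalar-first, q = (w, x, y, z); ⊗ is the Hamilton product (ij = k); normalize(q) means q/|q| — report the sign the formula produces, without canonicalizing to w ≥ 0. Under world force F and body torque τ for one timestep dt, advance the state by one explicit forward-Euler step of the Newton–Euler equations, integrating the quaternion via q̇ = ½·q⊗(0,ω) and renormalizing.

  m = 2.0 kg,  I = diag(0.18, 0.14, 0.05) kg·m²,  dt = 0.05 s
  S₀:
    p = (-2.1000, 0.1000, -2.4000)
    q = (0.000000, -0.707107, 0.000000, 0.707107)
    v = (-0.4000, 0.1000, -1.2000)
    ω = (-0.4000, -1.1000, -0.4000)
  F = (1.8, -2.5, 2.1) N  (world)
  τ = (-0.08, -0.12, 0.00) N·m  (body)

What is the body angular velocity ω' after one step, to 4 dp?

ω' = (-0.4112, -1.1503, -0.3824)

gyro term ω×Iω = (-0.0396, 0.0208, -0.0176)
(τ − ω×Iω)/I = (-0.2244, -1.0057, 0.3520)
ω + α·dt = (-0.4112, -1.1503, -0.3824)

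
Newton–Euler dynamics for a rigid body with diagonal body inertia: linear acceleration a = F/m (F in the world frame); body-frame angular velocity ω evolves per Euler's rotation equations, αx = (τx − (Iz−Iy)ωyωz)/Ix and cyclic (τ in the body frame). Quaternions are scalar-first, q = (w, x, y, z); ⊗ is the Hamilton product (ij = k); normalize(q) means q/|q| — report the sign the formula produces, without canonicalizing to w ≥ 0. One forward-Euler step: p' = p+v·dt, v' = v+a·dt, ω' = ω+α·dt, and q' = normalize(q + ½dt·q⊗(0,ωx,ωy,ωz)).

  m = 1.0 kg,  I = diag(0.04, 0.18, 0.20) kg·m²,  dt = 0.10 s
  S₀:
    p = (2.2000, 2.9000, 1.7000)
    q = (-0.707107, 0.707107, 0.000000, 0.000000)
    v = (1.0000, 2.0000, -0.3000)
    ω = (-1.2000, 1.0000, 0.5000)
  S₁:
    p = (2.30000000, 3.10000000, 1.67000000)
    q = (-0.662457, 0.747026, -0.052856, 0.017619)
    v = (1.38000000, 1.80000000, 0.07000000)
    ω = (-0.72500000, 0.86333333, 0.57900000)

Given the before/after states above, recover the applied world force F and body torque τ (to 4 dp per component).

v₁ − v₀ = (0.38000000, -0.20000000, 0.37000000)
F = m·Δv/dt = (3.8000, -2.0000, 3.7000)
Δω = ω₁−ω₀ = (0.47500000, -0.13666667, 0.07900000)
gyro term ω₀×Iω₀ = (0.0100, 0.0960, -0.1680)
applied torque τ = (0.2000, -0.1500, -0.0100)

F = (3.8000, -2.0000, 3.7000)
τ = (0.2000, -0.1500, -0.0100)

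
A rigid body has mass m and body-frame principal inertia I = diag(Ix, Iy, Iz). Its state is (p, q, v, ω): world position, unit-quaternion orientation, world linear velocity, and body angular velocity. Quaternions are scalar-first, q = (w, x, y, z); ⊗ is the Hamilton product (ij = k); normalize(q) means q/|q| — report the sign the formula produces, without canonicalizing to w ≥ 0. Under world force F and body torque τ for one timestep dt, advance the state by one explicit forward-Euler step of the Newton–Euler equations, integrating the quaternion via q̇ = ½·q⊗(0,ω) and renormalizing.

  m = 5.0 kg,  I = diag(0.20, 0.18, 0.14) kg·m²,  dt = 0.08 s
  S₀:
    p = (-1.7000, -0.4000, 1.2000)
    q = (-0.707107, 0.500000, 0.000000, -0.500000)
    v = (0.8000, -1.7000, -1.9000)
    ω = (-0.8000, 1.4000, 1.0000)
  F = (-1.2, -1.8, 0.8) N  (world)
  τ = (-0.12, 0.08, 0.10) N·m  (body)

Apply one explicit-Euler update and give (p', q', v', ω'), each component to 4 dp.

p + v·dt = (-1.6360, -0.5360, 1.0480)
new velocity v' = (0.7808, -1.7288, -1.8872)
α = I⁻¹(τ − ω×Iω) = (-0.3200, 0.7111, 0.5543)
ω' = ω + α·dt = (-0.8256, 1.4569, 1.0443)
Hamilton product q⊗(0,ω) = (0.9000000, 1.2656856, -1.0899498, -0.0071070)
q + ½dt·q⊗(0,ω), renormalized = (-0.6692, 0.5490, -0.0435, -0.4988)

p' = (-1.6360, -0.5360, 1.0480)
q' = (-0.6692, 0.5490, -0.0435, -0.4988)
v' = (0.7808, -1.7288, -1.8872)
ω' = (-0.8256, 1.4569, 1.0443)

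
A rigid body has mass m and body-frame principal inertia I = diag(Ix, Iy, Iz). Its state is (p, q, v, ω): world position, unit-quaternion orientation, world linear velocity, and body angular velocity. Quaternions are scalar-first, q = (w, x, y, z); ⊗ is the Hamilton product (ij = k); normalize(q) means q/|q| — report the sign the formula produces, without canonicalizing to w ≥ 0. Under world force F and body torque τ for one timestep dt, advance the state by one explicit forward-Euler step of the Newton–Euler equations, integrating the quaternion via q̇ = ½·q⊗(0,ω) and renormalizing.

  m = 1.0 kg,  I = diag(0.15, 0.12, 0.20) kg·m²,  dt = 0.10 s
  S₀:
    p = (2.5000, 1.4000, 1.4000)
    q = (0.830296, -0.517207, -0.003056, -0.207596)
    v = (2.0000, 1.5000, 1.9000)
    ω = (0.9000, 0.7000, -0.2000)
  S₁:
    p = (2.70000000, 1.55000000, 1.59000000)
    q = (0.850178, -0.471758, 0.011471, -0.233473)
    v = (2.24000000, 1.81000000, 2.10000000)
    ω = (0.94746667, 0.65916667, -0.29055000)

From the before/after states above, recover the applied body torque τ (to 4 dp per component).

τ = (0.0600, -0.0400, -0.2000)

Δω = ω₁−ω₀ = (0.04746667, -0.04083333, -0.09055000)
τ = I·(Δω/dt) + ω₀×(Iω₀) = (0.0600, -0.0400, -0.2000)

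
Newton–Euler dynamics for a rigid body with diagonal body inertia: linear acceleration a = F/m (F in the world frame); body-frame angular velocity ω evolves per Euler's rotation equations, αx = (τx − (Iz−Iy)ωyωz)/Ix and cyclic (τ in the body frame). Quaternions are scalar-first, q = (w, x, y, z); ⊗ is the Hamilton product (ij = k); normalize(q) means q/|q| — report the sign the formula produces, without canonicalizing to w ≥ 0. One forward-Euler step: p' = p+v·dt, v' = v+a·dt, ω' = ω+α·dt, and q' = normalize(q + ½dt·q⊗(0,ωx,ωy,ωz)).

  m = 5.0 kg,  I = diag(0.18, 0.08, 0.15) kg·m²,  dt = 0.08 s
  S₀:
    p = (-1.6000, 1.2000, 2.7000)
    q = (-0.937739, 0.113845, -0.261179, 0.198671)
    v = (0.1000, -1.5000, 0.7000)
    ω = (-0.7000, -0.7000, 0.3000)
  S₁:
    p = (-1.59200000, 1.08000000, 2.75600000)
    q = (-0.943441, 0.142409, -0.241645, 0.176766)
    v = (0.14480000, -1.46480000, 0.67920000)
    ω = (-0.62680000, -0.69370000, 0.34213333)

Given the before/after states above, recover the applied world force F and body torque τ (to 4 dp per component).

F = (2.8000, 2.2000, -1.3000)
τ = (0.1500, 0.0000, 0.0300)

velocity change Δv = (0.04480000, 0.03520000, -0.02080000)
F = m·Δv/dt = (2.8000, 2.2000, -1.3000)
rate change Δω = (0.07320000, 0.00630000, 0.04213333)
precession coupling = (-0.0147, -0.0063, -0.0490)
I·α + gyro = (0.1500, 0.0000, 0.0300)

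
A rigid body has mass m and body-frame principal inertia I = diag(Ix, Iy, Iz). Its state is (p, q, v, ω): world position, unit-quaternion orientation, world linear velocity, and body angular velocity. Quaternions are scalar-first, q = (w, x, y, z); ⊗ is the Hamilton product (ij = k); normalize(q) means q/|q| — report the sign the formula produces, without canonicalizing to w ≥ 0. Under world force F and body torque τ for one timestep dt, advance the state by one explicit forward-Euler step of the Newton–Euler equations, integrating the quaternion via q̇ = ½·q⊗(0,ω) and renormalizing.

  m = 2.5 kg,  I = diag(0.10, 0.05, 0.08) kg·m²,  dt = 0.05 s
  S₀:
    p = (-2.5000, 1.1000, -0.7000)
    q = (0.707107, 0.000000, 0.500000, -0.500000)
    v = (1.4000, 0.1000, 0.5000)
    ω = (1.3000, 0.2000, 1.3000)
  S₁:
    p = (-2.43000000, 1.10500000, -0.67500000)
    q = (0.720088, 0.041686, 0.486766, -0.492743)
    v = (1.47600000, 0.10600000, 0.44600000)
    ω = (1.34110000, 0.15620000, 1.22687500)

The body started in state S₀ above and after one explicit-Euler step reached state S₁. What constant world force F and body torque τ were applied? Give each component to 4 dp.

F = (3.8000, 0.3000, -2.7000)
τ = (0.0900, -0.0100, -0.1300)

Δv = v₁−v₀ = (0.07600000, 0.00600000, -0.05400000)
F = m·Δv/dt = (3.8000, 0.3000, -2.7000)
rate change Δω = (0.04110000, -0.04380000, -0.07312500)
I·α + gyro = (0.0900, -0.0100, -0.1300)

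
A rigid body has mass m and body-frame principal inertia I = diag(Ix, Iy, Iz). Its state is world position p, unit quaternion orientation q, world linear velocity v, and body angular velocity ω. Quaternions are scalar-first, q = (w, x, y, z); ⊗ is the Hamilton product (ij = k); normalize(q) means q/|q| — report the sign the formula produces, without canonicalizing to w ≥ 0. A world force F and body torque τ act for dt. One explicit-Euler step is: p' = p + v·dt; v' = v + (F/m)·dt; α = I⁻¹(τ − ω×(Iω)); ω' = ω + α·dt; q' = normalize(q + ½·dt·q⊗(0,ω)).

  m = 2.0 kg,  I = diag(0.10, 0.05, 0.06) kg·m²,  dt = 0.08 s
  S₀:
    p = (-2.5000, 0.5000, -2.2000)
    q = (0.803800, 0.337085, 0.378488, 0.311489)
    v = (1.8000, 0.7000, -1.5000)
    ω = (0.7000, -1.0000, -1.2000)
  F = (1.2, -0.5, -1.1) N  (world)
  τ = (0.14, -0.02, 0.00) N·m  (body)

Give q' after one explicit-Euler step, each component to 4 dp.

q' = (0.8225, 0.3531, 0.3704, 0.2482)

Hamilton product q⊗(0,ω) = (0.5163153, 0.4199634, -0.1812557, -1.5665866)
q' = normalize(q + ½dt·q⊗(0,ω)) = (0.8225, 0.3531, 0.3704, 0.2482)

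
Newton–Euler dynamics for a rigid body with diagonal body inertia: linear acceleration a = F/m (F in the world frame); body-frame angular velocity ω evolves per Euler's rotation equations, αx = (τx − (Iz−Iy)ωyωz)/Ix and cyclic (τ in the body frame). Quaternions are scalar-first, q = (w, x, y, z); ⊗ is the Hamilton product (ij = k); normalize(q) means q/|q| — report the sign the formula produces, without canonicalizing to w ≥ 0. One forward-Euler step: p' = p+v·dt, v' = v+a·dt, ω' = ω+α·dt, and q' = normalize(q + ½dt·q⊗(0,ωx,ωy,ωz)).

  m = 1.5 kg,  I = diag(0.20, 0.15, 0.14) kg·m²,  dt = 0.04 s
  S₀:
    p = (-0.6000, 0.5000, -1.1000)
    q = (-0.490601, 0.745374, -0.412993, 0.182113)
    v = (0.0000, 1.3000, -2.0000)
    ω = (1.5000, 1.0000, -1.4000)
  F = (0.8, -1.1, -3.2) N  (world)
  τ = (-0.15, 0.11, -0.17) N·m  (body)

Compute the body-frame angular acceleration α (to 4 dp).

α = (-0.8200, 1.5733, -0.6786)

gyro term ω×Iω = (0.0140, -0.1260, -0.0750)
α = I⁻¹(τ − ω×Iω) = (-0.8200, 1.5733, -0.6786)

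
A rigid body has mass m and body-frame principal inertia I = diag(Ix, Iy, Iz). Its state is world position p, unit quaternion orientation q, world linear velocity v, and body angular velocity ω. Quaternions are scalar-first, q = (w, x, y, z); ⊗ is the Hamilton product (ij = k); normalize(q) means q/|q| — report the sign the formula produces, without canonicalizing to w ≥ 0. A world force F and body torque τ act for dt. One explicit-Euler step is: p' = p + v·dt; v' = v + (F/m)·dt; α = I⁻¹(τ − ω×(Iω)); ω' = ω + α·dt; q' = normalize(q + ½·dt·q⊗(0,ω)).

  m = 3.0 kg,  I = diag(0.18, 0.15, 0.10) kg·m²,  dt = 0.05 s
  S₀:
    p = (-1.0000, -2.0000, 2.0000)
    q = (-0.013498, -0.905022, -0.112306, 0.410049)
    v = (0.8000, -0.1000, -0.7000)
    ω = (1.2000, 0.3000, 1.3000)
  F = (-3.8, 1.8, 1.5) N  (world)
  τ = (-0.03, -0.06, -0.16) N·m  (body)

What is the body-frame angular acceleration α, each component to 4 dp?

precession coupling ω×(Iω) = (-0.0195, 0.1248, -0.0108)
(τ − ω×Iω)/I = (-0.0583, -1.2320, -1.4920)

α = (-0.0583, -1.2320, -1.4920)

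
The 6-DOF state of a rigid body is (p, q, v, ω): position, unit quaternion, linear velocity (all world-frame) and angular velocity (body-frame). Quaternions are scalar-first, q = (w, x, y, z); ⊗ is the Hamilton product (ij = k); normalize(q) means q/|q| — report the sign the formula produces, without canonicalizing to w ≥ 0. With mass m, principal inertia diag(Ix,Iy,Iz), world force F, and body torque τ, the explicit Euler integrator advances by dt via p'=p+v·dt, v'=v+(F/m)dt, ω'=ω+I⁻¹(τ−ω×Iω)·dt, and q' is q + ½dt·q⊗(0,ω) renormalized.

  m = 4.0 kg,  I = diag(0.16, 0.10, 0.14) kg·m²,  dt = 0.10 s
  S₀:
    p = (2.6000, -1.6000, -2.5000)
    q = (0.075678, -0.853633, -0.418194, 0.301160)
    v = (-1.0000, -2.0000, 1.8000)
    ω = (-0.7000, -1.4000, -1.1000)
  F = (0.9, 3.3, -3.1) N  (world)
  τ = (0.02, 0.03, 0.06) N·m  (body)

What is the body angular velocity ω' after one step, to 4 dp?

ω' = (-0.7260, -1.3854, -1.0151)

precession coupling ω×(Iω) = (0.0616, 0.0154, -0.0588)
(τ − ω×Iω)/I = (-0.2600, 0.1460, 0.8486)
new body rate ω' = (-0.7260, -1.3854, -1.0151)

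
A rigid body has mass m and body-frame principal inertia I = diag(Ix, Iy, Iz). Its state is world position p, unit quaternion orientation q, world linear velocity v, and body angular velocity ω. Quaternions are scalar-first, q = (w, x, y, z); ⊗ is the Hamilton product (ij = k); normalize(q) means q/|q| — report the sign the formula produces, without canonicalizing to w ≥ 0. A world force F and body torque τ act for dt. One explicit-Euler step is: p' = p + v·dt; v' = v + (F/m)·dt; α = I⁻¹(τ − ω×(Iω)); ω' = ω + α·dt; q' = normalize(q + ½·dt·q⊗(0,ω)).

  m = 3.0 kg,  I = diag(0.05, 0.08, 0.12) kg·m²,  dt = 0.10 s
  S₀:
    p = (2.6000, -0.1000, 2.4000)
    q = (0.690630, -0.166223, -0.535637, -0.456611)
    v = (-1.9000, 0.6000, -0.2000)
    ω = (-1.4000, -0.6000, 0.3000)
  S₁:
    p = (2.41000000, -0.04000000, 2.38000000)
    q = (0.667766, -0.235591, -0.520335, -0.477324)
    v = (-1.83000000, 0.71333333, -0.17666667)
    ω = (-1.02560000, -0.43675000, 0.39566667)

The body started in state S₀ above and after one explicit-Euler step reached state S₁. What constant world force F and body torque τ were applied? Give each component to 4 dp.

v₁ − v₀ = (0.07000000, 0.11333333, 0.02333333)
F = m·Δv/dt = (2.1000, 3.4000, 0.7000)
ω₁ − ω₀ = (0.37440000, 0.16325000, 0.09566667)
ω₀×(Iω₀) = (-0.0072, 0.0294, 0.0252)
I·α + gyro = (0.1800, 0.1600, 0.1400)

F = (2.1000, 3.4000, 0.7000)
τ = (0.1800, 0.1600, 0.1400)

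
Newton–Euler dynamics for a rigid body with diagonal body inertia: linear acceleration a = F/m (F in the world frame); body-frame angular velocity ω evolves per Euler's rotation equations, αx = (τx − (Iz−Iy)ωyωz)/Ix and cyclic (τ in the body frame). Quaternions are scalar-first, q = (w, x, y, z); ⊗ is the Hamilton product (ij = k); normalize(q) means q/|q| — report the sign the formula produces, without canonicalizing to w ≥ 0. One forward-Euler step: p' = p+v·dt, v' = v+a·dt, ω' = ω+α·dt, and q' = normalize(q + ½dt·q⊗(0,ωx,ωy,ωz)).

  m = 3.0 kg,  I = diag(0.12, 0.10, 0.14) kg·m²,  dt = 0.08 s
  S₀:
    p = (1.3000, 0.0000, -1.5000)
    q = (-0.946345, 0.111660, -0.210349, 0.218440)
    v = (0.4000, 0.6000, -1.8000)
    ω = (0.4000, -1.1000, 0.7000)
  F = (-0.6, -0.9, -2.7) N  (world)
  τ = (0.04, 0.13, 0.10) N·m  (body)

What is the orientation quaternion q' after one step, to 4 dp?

q' = (-0.9621, 0.1001, -0.1681, 0.1901)

q⊗(0,ω) = (-0.4289559, -0.2854983, 1.0501935, -0.7011279)
q + ½dt·q⊗(0,ω), renormalized = (-0.9621, 0.1001, -0.1681, 0.1901)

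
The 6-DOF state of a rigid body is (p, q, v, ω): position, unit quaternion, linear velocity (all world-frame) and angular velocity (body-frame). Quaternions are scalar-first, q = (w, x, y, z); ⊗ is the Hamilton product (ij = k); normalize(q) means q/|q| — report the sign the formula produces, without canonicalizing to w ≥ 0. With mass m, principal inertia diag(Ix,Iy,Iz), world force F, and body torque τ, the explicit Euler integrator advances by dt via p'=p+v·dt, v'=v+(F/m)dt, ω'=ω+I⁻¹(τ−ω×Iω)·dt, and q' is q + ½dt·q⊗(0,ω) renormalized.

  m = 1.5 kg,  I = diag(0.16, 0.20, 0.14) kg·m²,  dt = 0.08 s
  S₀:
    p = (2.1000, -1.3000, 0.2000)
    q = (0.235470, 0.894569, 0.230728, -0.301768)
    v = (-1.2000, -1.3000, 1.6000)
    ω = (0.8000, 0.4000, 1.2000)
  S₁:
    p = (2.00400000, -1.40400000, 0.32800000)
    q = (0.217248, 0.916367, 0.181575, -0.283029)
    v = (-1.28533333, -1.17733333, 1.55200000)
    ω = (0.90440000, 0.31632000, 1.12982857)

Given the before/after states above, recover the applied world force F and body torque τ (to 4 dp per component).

F = (-1.6000, 2.3000, -0.9000)
τ = (0.1800, -0.1900, -0.1100)

Δv = v₁−v₀ = (-0.08533333, 0.12266667, -0.04800000)
F = m·Δv/dt = (-1.6000, 2.3000, -0.9000)
rate change Δω = (0.10440000, -0.08368000, -0.07017143)
precession coupling = (-0.0288, 0.0192, 0.0128)
τ = I·(Δω/dt) + ω₀×(Iω₀) = (0.1800, -0.1900, -0.1100)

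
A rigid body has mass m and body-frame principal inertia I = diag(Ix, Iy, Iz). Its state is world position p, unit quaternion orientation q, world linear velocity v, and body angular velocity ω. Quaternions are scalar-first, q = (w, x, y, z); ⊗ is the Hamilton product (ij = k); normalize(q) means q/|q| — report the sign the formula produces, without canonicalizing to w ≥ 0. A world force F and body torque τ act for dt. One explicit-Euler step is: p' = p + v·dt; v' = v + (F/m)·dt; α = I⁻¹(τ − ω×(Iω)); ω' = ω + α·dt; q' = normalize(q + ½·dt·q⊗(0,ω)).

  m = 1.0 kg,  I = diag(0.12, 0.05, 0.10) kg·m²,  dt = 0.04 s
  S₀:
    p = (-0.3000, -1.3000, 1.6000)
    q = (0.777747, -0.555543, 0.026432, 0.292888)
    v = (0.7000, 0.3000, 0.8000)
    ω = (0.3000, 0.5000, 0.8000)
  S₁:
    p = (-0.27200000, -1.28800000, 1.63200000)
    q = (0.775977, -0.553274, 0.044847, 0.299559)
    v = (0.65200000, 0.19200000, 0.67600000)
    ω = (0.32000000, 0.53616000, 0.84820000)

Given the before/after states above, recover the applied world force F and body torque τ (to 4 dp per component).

F = (-1.2000, -2.7000, -3.1000)
τ = (0.0800, 0.0500, 0.1100)

Δv = v₁−v₀ = (-0.04800000, -0.10800000, -0.12400000)
F = m·Δv/dt = (-1.2000, -2.7000, -3.1000)
ω₁ − ω₀ = (0.02000000, 0.03616000, 0.04820000)
precession coupling = (0.0200, 0.0048, -0.0105)
applied torque τ = (0.0800, 0.0500, 0.1100)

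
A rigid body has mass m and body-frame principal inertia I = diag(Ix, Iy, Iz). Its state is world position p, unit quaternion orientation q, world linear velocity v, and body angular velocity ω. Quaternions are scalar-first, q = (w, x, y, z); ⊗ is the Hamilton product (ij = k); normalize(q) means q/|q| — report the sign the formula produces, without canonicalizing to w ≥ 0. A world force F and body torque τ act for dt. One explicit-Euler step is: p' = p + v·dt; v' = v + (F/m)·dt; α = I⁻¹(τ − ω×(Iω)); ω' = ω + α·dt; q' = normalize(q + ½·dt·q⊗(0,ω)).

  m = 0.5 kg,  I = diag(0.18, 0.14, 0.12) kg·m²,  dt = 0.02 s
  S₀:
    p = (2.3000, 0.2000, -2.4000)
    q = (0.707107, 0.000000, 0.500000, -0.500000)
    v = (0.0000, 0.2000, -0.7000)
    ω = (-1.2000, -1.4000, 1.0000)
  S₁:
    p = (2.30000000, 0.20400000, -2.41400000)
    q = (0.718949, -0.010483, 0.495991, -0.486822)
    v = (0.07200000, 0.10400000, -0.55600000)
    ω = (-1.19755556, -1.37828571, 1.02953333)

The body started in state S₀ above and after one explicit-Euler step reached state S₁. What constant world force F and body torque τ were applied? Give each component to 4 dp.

F = (1.8000, -2.4000, 3.6000)
τ = (0.0500, 0.0800, 0.1100)

v₁ − v₀ = (0.07200000, -0.09600000, 0.14400000)
applied force F = (1.8000, -2.4000, 3.6000)
ω₁ − ω₀ = (0.00244444, 0.02171429, 0.02953333)
precession coupling = (0.0280, -0.0720, -0.0672)
applied torque τ = (0.0500, 0.0800, 0.1100)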